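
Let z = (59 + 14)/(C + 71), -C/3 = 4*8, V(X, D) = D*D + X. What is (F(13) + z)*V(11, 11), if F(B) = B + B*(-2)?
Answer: -52536/25 ≈ -2101.4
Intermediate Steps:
V(X, D) = X + D² (V(X, D) = D² + X = X + D²)
F(B) = -B (F(B) = B - 2*B = -B)
C = -96 (C = -12*8 = -3*32 = -96)
z = -73/25 (z = (59 + 14)/(-96 + 71) = 73/(-25) = 73*(-1/25) = -73/25 ≈ -2.9200)
(F(13) + z)*V(11, 11) = (-1*13 - 73/25)*(11 + 11²) = (-13 - 73/25)*(11 + 121) = -398/25*132 = -52536/25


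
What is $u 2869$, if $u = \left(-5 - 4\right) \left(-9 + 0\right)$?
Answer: $232389$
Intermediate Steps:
$u = 81$ ($u = \left(-9\right) \left(-9\right) = 81$)
$u 2869 = 81 \cdot 2869 = 232389$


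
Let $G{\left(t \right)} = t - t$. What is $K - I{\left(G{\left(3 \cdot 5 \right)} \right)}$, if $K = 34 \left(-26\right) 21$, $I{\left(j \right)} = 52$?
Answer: $-18616$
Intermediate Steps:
$G{\left(t \right)} = 0$
$K = -18564$ ($K = \left(-884\right) 21 = -18564$)
$K - I{\left(G{\left(3 \cdot 5 \right)} \right)} = -18564 - 52 = -18616$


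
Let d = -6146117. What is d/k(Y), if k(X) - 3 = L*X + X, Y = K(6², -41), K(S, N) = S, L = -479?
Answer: 6146117/17205 ≈ 357.23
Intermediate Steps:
Y = 36 (Y = 6² = 36)
k(X) = 3 - 478*X (k(X) = 3 + (-479*X + X) = 3 - 478*X)
d/k(Y) = -6146117/(3 - 478*36) = -6146117/(3 - 17208) = -6146117/(-17205) = -6146117*(-1/17205) = 6146117/17205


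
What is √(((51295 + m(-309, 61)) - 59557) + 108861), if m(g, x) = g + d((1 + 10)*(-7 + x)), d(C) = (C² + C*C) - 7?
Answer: √805955 ≈ 897.75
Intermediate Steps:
d(C) = -7 + 2*C² (d(C) = (C² + C²) - 7 = 2*C² - 7 = -7 + 2*C²)
m(g, x) = -7 + g + 2*(-77 + 11*x)² (m(g, x) = g + (-7 + 2*((1 + 10)*(-7 + x))²) = g + (-7 + 2*(11*(-7 + x))²) = g + (-7 + 2*(-77 + 11*x)²) = -7 + g + 2*(-77 + 11*x)²)
√(((51295 + m(-309, 61)) - 59557) + 108861) = √(((51295 + (-7 - 309 + 242*(-7 + 61)²)) - 59557) + 108861) = √(((51295 + (-7 - 309 + 242*54²)) - 59557) + 108861) = √(((51295 + (-7 - 309 + 242*2916)) - 59557) + 108861) = √(((51295 + (-7 - 309 + 705672)) - 59557) + 108861) = √(((51295 + 705356) - 59557) + 108861) = √((756651 - 59557) + 108861) = √(697094 + 108861) = √805955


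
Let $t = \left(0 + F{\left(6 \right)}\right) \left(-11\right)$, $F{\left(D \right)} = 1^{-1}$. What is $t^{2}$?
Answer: $121$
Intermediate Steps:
$F{\left(D \right)} = 1$
$t = -11$ ($t = \left(0 + 1\right) \left(-11\right) = 1 \left(-11\right) = -11$)
$t^{2} = \left(-11\right)^{2} = 121$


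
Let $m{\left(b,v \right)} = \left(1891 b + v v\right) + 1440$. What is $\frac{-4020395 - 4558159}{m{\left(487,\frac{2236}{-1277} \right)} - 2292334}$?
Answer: $\frac{13989296785866}{2234056223537} \approx 6.2618$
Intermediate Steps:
$m{\left(b,v \right)} = 1440 + v^{2} + 1891 b$ ($m{\left(b,v \right)} = \left(1891 b + v^{2}\right) + 1440 = \left(v^{2} + 1891 b\right) + 1440 = 1440 + v^{2} + 1891 b$)
$\frac{-4020395 - 4558159}{m{\left(487,\frac{2236}{-1277} \right)} - 2292334} = \frac{-4020395 - 4558159}{\left(1440 + \left(\frac{2236}{-1277}\right)^{2} + 1891 \cdot 487\right) - 2292334} = - \frac{8578554}{\left(1440 + \left(2236 \left(- \frac{1}{1277}\right)\right)^{2} + 920917\right) - 2292334} = - \frac{8578554}{\left(1440 + \left(- \frac{2236}{1277}\right)^{2} + 920917\right) - 2292334} = - \frac{8578554}{\left(1440 + \frac{4999696}{1630729} + 920917\right) - 2292334} = - \frac{8578554}{\frac{1504119307949}{1630729} - 2292334} = - \frac{8578554}{- \frac{2234056223537}{1630729}} = \left(-8578554\right) \left(- \frac{1630729}{2234056223537}\right) = \frac{13989296785866}{2234056223537}$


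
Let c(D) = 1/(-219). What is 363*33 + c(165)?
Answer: 2623400/219 ≈ 11979.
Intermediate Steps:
c(D) = -1/219
363*33 + c(165) = 363*33 - 1/219 = 11979 - 1/219 = 2623400/219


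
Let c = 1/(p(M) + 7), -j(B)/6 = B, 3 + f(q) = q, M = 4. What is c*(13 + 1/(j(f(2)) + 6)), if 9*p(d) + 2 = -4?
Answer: 157/76 ≈ 2.0658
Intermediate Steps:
f(q) = -3 + q
p(d) = -2/3 (p(d) = -2/9 + (1/9)*(-4) = -2/9 - 4/9 = -2/3)
j(B) = -6*B
c = 3/19 (c = 1/(-2/3 + 7) = 1/(19/3) = 3/19 ≈ 0.15789)
c*(13 + 1/(j(f(2)) + 6)) = 3*(13 + 1/(-6*(-3 + 2) + 6))/19 = 3*(13 + 1/(-6*(-1) + 6))/19 = 3*(13 + 1/(6 + 6))/19 = 3*(13 + 1/12)/19 = (3/19)*(157/12) = 157/76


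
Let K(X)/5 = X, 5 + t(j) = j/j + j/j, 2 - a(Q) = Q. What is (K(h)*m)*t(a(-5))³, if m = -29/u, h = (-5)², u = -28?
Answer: -97875/28 ≈ -3495.5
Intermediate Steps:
a(Q) = 2 - Q
t(j) = -3 (t(j) = -5 + (j/j + j/j) = -5 + (1 + 1) = -5 + 2 = -3)
h = 25
K(X) = 5*X
m = 29/28 (m = -29/(-28) = -29*(-1/28) = 29/28 ≈ 1.0357)
(K(h)*m)*t(a(-5))³ = ((5*25)*(29/28))*(-3)³ = (125*(29/28))*(-27) = (3625/28)*(-27) = -97875/28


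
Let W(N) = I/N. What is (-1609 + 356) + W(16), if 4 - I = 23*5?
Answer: -20159/16 ≈ -1259.9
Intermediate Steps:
I = -111 (I = 4 - 23*5 = 4 - 1*115 = 4 - 115 = -111)
W(N) = -111/N
(-1609 + 356) + W(16) = (-1609 + 356) - 111/16 = -1253 - 111*1/16 = -1253 - 111/16 = -20159/16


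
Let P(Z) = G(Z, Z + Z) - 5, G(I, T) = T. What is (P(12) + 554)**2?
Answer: 328329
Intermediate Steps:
P(Z) = -5 + 2*Z (P(Z) = (Z + Z) - 5 = 2*Z - 5 = -5 + 2*Z)
(P(12) + 554)**2 = ((-5 + 2*12) + 554)**2 = ((-5 + 24) + 554)**2 = (19 + 554)**2 = 573**2 = 328329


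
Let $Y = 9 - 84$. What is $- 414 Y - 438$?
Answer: $30612$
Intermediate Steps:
$Y = -75$ ($Y = 9 - 84 = -75$)
$- 414 Y - 438 = \left(-414\right) \left(-75\right) - 438 = 31050 - 438 = 30612$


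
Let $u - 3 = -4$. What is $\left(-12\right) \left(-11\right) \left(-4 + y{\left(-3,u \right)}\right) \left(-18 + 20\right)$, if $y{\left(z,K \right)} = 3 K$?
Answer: $-1848$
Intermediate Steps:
$u = -1$ ($u = 3 - 4 = -1$)
$\left(-12\right) \left(-11\right) \left(-4 + y{\left(-3,u \right)}\right) \left(-18 + 20\right) = \left(-12\right) \left(-11\right) \left(-4 + 3 \left(-1\right)\right) \left(-18 + 20\right) = 132 \left(-4 - 3\right) 2 = 132 \left(\left(-7\right) 2\right) = 132 \left(-14\right) = -1848$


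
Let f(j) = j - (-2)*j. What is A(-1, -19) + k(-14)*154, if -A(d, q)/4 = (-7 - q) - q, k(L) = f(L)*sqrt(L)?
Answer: -124 - 6468*I*sqrt(14) ≈ -124.0 - 24201.0*I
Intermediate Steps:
f(j) = 3*j (f(j) = j + 2*j = 3*j)
k(L) = 3*L**(3/2) (k(L) = (3*L)*sqrt(L) = 3*L**(3/2))
A(d, q) = 28 + 8*q (A(d, q) = -4*((-7 - q) - q) = -4*(-7 - 2*q) = 28 + 8*q)
A(-1, -19) + k(-14)*154 = (28 + 8*(-19)) + (3*(-14)**(3/2))*154 = (28 - 152) + (3*(-14*I*sqrt(14)))*154 = -124 - 42*I*sqrt(14)*154 = -124 - 6468*I*sqrt(14)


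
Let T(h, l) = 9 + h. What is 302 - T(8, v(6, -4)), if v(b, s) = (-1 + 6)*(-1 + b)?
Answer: 285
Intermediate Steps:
v(b, s) = -5 + 5*b (v(b, s) = 5*(-1 + b) = -5 + 5*b)
302 - T(8, v(6, -4)) = 302 - (9 + 8) = 302 - 1*17 = 302 - 17 = 285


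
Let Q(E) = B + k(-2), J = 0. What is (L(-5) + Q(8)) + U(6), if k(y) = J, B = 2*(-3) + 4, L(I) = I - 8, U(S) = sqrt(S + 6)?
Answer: -15 + 2*sqrt(3) ≈ -11.536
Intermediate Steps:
U(S) = sqrt(6 + S)
L(I) = -8 + I
B = -2 (B = -6 + 4 = -2)
k(y) = 0
Q(E) = -2 (Q(E) = -2 + 0 = -2)
(L(-5) + Q(8)) + U(6) = ((-8 - 5) - 2) + sqrt(6 + 6) = (-13 - 2) + sqrt(12) = -15 + 2*sqrt(3)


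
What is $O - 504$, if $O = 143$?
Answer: $-361$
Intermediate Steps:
$O - 504 = 143 - 504 = -361$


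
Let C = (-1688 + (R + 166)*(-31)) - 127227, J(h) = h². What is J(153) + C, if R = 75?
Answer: -112977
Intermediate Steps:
C = -136386 (C = (-1688 + (75 + 166)*(-31)) - 127227 = (-1688 + 241*(-31)) - 127227 = (-1688 - 7471) - 127227 = -9159 - 127227 = -136386)
J(153) + C = 153² - 136386 = 23409 - 136386 = -112977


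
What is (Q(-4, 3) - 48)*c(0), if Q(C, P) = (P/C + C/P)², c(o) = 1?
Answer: -6287/144 ≈ -43.660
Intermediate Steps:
Q(C, P) = (C/P + P/C)²
(Q(-4, 3) - 48)*c(0) = (((-4)² + 3²)²/((-4)²*3²) - 48)*1 = ((1/16)*(⅑)*(16 + 9)² - 48)*1 = ((1/16)*(⅑)*25² - 48)*1 = ((1/16)*(⅑)*625 - 48)*1 = (625/144 - 48)*1 = -6287/144*1 = -6287/144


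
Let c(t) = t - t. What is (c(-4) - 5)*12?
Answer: -60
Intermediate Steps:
c(t) = 0
(c(-4) - 5)*12 = (0 - 5)*12 = -5*12 = -60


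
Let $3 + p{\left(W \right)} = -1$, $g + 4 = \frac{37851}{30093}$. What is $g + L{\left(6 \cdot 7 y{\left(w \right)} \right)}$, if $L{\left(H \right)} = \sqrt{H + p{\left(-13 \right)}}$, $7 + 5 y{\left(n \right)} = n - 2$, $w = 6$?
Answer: $- \frac{27507}{10031} + \frac{i \sqrt{730}}{5} \approx -2.7422 + 5.4037 i$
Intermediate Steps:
$g = - \frac{27507}{10031}$ ($g = -4 + \frac{37851}{30093} = -4 + 37851 \cdot \frac{1}{30093} = -4 + \frac{12617}{10031} = - \frac{27507}{10031} \approx -2.7422$)
$p{\left(W \right)} = -4$ ($p{\left(W \right)} = -3 - 1 = -4$)
$y{\left(n \right)} = - \frac{9}{5} + \frac{n}{5}$ ($y{\left(n \right)} = - \frac{7}{5} + \frac{n - 2}{5} = - \frac{7}{5} + \frac{-2 + n}{5} = - \frac{7}{5} + \left(- \frac{2}{5} + \frac{n}{5}\right) = - \frac{9}{5} + \frac{n}{5}$)
$L{\left(H \right)} = \sqrt{-4 + H}$ ($L{\left(H \right)} = \sqrt{H - 4} = \sqrt{-4 + H}$)
$g + L{\left(6 \cdot 7 y{\left(w \right)} \right)} = - \frac{27507}{10031} + \sqrt{-4 + 6 \cdot 7 \left(- \frac{9}{5} + \frac{1}{5} \cdot 6\right)} = - \frac{27507}{10031} + \sqrt{-4 + 42 \left(- \frac{9}{5} + \frac{6}{5}\right)} = - \frac{27507}{10031} + \sqrt{-4 + 42 \left(- \frac{3}{5}\right)} = - \frac{27507}{10031} + \sqrt{-4 - \frac{126}{5}} = - \frac{27507}{10031} + \sqrt{- \frac{146}{5}} = - \frac{27507}{10031} + \frac{i \sqrt{730}}{5}$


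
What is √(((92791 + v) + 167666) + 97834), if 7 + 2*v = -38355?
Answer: √339110 ≈ 582.33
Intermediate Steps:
v = -19181 (v = -7/2 + (½)*(-38355) = -7/2 - 38355/2 = -19181)
√(((92791 + v) + 167666) + 97834) = √(((92791 - 19181) + 167666) + 97834) = √((73610 + 167666) + 97834) = √(241276 + 97834) = √339110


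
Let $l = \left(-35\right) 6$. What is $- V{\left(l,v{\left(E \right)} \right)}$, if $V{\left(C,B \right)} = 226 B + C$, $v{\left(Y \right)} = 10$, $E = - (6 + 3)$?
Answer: $-2050$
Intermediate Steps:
$E = -9$ ($E = \left(-1\right) 9 = -9$)
$l = -210$
$V{\left(C,B \right)} = C + 226 B$
$- V{\left(l,v{\left(E \right)} \right)} = - (-210 + 226 \cdot 10) = - (-210 + 2260) = \left(-1\right) 2050 = -2050$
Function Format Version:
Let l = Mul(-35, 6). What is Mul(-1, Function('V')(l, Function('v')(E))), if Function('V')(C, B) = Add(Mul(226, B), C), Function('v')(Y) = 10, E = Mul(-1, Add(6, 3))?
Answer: -2050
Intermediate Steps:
E = -9 (E = Mul(-1, 9) = -9)
l = -210
Function('V')(C, B) = Add(C, Mul(226, B))
Mul(-1, Function('V')(l, Function('v')(E))) = Mul(-1, Add(-210, Mul(226, 10))) = Mul(-1, Add(-210, 2260)) = Mul(-1, 2050) = -2050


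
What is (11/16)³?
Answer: 1331/4096 ≈ 0.32495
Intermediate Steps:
(11/16)³ = 1331/4096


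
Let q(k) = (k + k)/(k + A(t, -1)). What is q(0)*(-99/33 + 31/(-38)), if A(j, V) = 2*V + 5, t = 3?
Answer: 0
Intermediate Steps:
A(j, V) = 5 + 2*V
q(k) = 2*k/(3 + k) (q(k) = (k + k)/(k + (5 + 2*(-1))) = (2*k)/(k + (5 - 2)) = (2*k)/(k + 3) = (2*k)/(3 + k) = 2*k/(3 + k))
q(0)*(-99/33 + 31/(-38)) = (2*0/(3 + 0))*(-99/33 + 31/(-38)) = (2*0/3)*(-99*1/33 + 31*(-1/38)) = (2*0*(⅓))*(-3 - 31/38) = 0*(-145/38) = 0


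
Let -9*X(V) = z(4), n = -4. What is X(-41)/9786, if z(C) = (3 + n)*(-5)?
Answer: -5/88074 ≈ -5.6770e-5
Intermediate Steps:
z(C) = 5 (z(C) = (3 - 4)*(-5) = -1*(-5) = 5)
X(V) = -5/9 (X(V) = -1/9*5 = -5/9)
X(-41)/9786 = -5/9/9786 = -5/9*1/9786 = -5/88074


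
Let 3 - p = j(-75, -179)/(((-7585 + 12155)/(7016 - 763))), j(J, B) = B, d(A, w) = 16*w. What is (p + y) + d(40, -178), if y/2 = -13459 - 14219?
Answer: -264859283/4570 ≈ -57956.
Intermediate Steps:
y = -55356 (y = 2*(-13459 - 14219) = 2*(-27678) = -55356)
p = 1132997/4570 (p = 3 - (-179)/((-7585 + 12155)/(7016 - 763)) = 3 - (-179)/(4570/6253) = 3 - (-179)/(4570*(1/6253)) = 3 - (-179)/4570/6253 = 3 - (-179)*6253/4570 = 3 - 1*(-1119287/4570) = 3 + 1119287/4570 = 1132997/4570 ≈ 247.92)
(p + y) + d(40, -178) = (1132997/4570 - 55356) + 16*(-178) = -251843923/4570 - 2848 = -264859283/4570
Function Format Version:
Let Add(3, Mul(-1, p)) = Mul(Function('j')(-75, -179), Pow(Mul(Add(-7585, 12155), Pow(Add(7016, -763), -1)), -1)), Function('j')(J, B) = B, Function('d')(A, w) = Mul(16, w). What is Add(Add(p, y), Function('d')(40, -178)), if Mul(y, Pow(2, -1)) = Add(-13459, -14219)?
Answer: Rational(-264859283, 4570) ≈ -57956.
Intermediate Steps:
y = -55356 (y = Mul(2, Add(-13459, -14219)) = Mul(2, -27678) = -55356)
p = Rational(1132997, 4570) (p = Add(3, Mul(-1, Mul(-179, Pow(Mul(Add(-7585, 12155), Pow(Add(7016, -763), -1)), -1)))) = Add(3, Mul(-1, Mul(-179, Pow(Mul(4570, Pow(6253, -1)), -1)))) = Add(3, Mul(-1, Mul(-179, Pow(Mul(4570, Rational(1, 6253)), -1)))) = Add(3, Mul(-1, Mul(-179, Pow(Rational(4570, 6253), -1)))) = Add(3, Mul(-1, Mul(-179, Rational(6253, 4570)))) = Add(3, Mul(-1, Rational(-1119287, 4570))) = Add(3, Rational(1119287, 4570)) = Rational(1132997, 4570) ≈ 247.92)
Add(Add(p, y), Function('d')(40, -178)) = Add(Add(Rational(1132997, 4570), -55356), Mul(16, -178)) = Add(Rational(-251843923, 4570), -2848) = Rational(-264859283, 4570)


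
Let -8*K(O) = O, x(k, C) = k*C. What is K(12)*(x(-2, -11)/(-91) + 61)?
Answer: -16587/182 ≈ -91.137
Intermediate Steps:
x(k, C) = C*k
K(O) = -O/8
K(12)*(x(-2, -11)/(-91) + 61) = (-⅛*12)*(-11*(-2)/(-91) + 61) = -3*(22*(-1/91) + 61)/2 = -3*(-22/91 + 61)/2 = -3/2*5529/91 = -16587/182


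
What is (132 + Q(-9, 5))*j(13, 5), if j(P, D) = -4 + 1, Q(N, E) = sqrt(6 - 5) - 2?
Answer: -393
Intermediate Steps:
Q(N, E) = -1 (Q(N, E) = sqrt(1) - 2 = 1 - 2 = -1)
j(P, D) = -3
(132 + Q(-9, 5))*j(13, 5) = (132 - 1)*(-3) = 131*(-3) = -393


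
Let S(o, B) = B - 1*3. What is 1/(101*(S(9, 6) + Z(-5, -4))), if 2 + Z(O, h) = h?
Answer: -1/303 ≈ -0.0033003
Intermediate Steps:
S(o, B) = -3 + B (S(o, B) = B - 3 = -3 + B)
Z(O, h) = -2 + h
1/(101*(S(9, 6) + Z(-5, -4))) = 1/(101*((-3 + 6) + (-2 - 4))) = 1/(101*(3 - 6)) = 1/(101*(-3)) = 1/(-303) = -1/303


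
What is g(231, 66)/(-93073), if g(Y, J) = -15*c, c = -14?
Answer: -210/93073 ≈ -0.0022563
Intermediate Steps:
g(Y, J) = 210 (g(Y, J) = -15*(-14) = 210)
g(231, 66)/(-93073) = 210/(-93073) = 210*(-1/93073) = -210/93073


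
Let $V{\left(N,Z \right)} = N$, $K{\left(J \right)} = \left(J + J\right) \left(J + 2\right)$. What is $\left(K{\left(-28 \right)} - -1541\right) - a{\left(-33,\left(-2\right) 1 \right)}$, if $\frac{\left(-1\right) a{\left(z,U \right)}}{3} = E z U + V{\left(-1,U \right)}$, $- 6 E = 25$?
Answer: $2169$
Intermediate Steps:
$K{\left(J \right)} = 2 J \left(2 + J\right)$
$E = - \frac{25}{6}$ ($E = \left(- \frac{1}{6}\right) 25 = - \frac{25}{6} \approx -4.1667$)
$a{\left(z,U \right)} = 3 + \frac{25 U z}{2}$ ($a{\left(z,U \right)} = - 3 \left(- \frac{25 z}{6} U - 1\right) = - 3 \left(- \frac{25 U z}{6} - 1\right) = - 3 \left(-1 - \frac{25 U z}{6}\right) = 3 + \frac{25 U z}{2}$)
$\left(K{\left(-28 \right)} - -1541\right) - a{\left(-33,\left(-2\right) 1 \right)} = \left(2 \left(-28\right) \left(2 - 28\right) - -1541\right) - \left(3 + \frac{25}{2} \left(\left(-2\right) 1\right) \left(-33\right)\right) = \left(2 \left(-28\right) \left(-26\right) + 1541\right) - \left(3 + \frac{25}{2} \left(-2\right) \left(-33\right)\right) = \left(1456 + 1541\right) - \left(3 + 825\right) = 2997 - 828 = 2169$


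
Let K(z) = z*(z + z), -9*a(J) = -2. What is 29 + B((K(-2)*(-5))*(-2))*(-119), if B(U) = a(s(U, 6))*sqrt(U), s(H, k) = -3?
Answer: 29 - 952*sqrt(5)/9 ≈ -207.53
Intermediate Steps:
a(J) = 2/9 (a(J) = -1/9*(-2) = 2/9)
K(z) = 2*z**2 (K(z) = z*(2*z) = 2*z**2)
B(U) = 2*sqrt(U)/9
29 + B((K(-2)*(-5))*(-2))*(-119) = 29 + (2*sqrt(((2*(-2)**2)*(-5))*(-2))/9)*(-119) = 29 + (2*sqrt(((2*4)*(-5))*(-2))/9)*(-119) = 29 + (2*sqrt((8*(-5))*(-2))/9)*(-119) = 29 + (2*sqrt(-40*(-2))/9)*(-119) = 29 + (2*sqrt(80)/9)*(-119) = 29 + (2*(4*sqrt(5))/9)*(-119) = 29 + (8*sqrt(5)/9)*(-119) = 29 - 952*sqrt(5)/9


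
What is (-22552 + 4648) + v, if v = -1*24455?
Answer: -42359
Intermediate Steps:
v = -24455
(-22552 + 4648) + v = (-22552 + 4648) - 24455 = -17904 - 24455 = -42359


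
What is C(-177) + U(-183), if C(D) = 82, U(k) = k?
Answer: -101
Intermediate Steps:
C(-177) + U(-183) = 82 - 183 = -101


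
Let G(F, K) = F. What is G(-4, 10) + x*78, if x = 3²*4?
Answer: 2804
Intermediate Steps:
x = 36 (x = 9*4 = 36)
G(-4, 10) + x*78 = -4 + 36*78 = -4 + 2808 = 2804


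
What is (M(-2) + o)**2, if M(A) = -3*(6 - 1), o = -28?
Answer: 1849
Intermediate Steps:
M(A) = -15 (M(A) = -3*5 = -15)
(M(-2) + o)**2 = (-15 - 28)**2 = (-43)**2 = 1849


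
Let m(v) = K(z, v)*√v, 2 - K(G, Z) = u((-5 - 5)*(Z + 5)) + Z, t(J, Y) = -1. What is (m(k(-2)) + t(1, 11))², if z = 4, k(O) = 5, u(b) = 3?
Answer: 181 + 12*√5 ≈ 207.83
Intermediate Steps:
K(G, Z) = -1 - Z (K(G, Z) = 2 - (3 + Z) = 2 + (-3 - Z) = -1 - Z)
m(v) = √v*(-1 - v) (m(v) = (-1 - v)*√v = √v*(-1 - v))
(m(k(-2)) + t(1, 11))² = (√5*(-1 - 1*5) - 1)² = (√5*(-1 - 5) - 1)² = (√5*(-6) - 1)² = (-6*√5 - 1)² = (-1 - 6*√5)²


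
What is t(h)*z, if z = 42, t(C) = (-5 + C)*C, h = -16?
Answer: 14112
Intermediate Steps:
t(C) = C*(-5 + C)
t(h)*z = -16*(-5 - 16)*42 = -16*(-21)*42 = 336*42 = 14112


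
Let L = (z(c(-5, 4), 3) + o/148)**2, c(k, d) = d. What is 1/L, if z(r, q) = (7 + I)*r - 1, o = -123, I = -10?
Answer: 21904/4190209 ≈ 0.0052274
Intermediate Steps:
z(r, q) = -1 - 3*r (z(r, q) = (7 - 10)*r - 1 = -3*r - 1 = -1 - 3*r)
L = 4190209/21904 (L = ((-1 - 3*4) - 123/148)**2 = ((-1 - 12) - 123*1/148)**2 = (-13 - 123/148)**2 = (-2047/148)**2 = 4190209/21904 ≈ 191.30)
1/L = 1/(4190209/21904) = 21904/4190209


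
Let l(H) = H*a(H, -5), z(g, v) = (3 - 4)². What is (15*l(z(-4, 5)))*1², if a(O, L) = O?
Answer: 15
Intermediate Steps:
z(g, v) = 1 (z(g, v) = (-1)² = 1)
l(H) = H² (l(H) = H*H = H²)
(15*l(z(-4, 5)))*1² = (15*1²)*1² = (15*1)*1 = 15*1 = 15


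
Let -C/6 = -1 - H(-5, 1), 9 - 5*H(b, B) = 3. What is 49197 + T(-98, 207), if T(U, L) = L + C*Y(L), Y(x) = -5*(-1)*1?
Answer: 49470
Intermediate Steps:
H(b, B) = 6/5 (H(b, B) = 9/5 - ⅕*3 = 9/5 - ⅗ = 6/5)
Y(x) = 5 (Y(x) = 5*1 = 5)
C = 66/5 (C = -6*(-1 - 1*6/5) = -6*(-1 - 6/5) = -6*(-11/5) = 66/5 ≈ 13.200)
T(U, L) = 66 + L (T(U, L) = L + (66/5)*5 = L + 66 = 66 + L)
49197 + T(-98, 207) = 49197 + (66 + 207) = 49197 + 273 = 49470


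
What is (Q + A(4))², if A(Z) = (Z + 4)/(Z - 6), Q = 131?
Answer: 16129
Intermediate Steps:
A(Z) = (4 + Z)/(-6 + Z)
(Q + A(4))² = (131 + (4 + 4)/(-6 + 4))² = (131 + 8/(-2))² = (131 - ½*8)² = (131 - 4)² = 127² = 16129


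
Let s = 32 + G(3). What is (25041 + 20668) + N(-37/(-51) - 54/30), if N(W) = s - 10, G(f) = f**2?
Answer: 45740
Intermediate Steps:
s = 41 (s = 32 + 3**2 = 32 + 9 = 41)
N(W) = 31 (N(W) = 41 - 10 = 31)
(25041 + 20668) + N(-37/(-51) - 54/30) = (25041 + 20668) + 31 = 45709 + 31 = 45740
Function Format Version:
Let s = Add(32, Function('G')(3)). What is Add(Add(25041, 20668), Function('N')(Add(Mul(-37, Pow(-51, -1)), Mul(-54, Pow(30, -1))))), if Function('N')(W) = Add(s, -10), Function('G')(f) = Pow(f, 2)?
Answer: 45740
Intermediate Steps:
s = 41 (s = Add(32, Pow(3, 2)) = Add(32, 9) = 41)
Function('N')(W) = 31 (Function('N')(W) = Add(41, -10) = 31)
Add(Add(25041, 20668), Function('N')(Add(Mul(-37, Pow(-51, -1)), Mul(-54, Pow(30, -1))))) = Add(Add(25041, 20668), 31) = Add(45709, 31) = 45740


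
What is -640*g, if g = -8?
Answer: 5120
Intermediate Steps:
-640*g = -640*(-8) = 5120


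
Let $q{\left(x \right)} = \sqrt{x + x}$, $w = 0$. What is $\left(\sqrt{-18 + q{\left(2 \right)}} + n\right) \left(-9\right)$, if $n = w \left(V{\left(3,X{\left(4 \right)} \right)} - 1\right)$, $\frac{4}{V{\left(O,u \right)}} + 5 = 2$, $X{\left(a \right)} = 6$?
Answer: $- 36 i \approx - 36.0 i$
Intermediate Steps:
$V{\left(O,u \right)} = - \frac{4}{3}$ ($V{\left(O,u \right)} = \frac{4}{-5 + 2} = \frac{4}{-3} = 4 \left(- \frac{1}{3}\right) = - \frac{4}{3}$)
$q{\left(x \right)} = \sqrt{2} \sqrt{x}$ ($q{\left(x \right)} = \sqrt{2 x} = \sqrt{2} \sqrt{x}$)
$n = 0$ ($n = 0 \left(- \frac{4}{3} - 1\right) = 0 \left(- \frac{7}{3}\right) = 0$)
$\left(\sqrt{-18 + q{\left(2 \right)}} + n\right) \left(-9\right) = \left(\sqrt{-18 + \sqrt{2} \sqrt{2}} + 0\right) \left(-9\right) = \left(\sqrt{-18 + 2} + 0\right) \left(-9\right) = \left(\sqrt{-16} + 0\right) \left(-9\right) = \left(4 i + 0\right) \left(-9\right) = 4 i \left(-9\right) = - 36 i$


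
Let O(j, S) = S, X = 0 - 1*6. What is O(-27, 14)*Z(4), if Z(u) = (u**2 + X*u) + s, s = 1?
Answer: -98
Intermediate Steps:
X = -6 (X = 0 - 6 = -6)
Z(u) = 1 + u**2 - 6*u (Z(u) = (u**2 - 6*u) + 1 = 1 + u**2 - 6*u)
O(-27, 14)*Z(4) = 14*(1 + 4**2 - 6*4) = 14*(1 + 16 - 24) = 14*(-7) = -98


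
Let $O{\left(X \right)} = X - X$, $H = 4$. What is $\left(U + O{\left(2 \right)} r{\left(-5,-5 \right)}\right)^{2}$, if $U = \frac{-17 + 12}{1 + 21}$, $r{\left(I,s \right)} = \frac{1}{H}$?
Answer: $\frac{25}{484} \approx 0.051653$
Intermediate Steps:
$O{\left(X \right)} = 0$
$r{\left(I,s \right)} = \frac{1}{4}$
$U = - \frac{5}{22} \approx -0.22727$
$\left(U + O{\left(2 \right)} r{\left(-5,-5 \right)}\right)^{2} = \left(- \frac{5}{22} + 0 \cdot \frac{1}{4}\right)^{2} = \left(- \frac{5}{22} + 0\right)^{2} = \left(- \frac{5}{22}\right)^{2} = \frac{25}{484}$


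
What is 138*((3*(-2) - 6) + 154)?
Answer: 19596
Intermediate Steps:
138*((3*(-2) - 6) + 154) = 138*((-6 - 6) + 154) = 138*(-12 + 154) = 138*142 = 19596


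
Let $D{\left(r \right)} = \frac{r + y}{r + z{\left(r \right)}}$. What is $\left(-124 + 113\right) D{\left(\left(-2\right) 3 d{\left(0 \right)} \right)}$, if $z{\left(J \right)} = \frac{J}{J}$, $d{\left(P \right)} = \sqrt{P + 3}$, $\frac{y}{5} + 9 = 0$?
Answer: $- \frac{1683}{107} - \frac{3036 \sqrt{3}}{107} \approx -64.874$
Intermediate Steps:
$y = -45$ ($y = -45 + 5 \cdot 0 = -45 + 0 = -45$)
$d{\left(P \right)} = \sqrt{3 + P}$
$z{\left(J \right)} = 1$
$D{\left(r \right)} = \frac{-45 + r}{1 + r}$ ($D{\left(r \right)} = \frac{r - 45}{r + 1} = \frac{-45 + r}{1 + r}$)
$\left(-124 + 113\right) D{\left(\left(-2\right) 3 d{\left(0 \right)} \right)} = \left(-124 + 113\right) \frac{-45 + \left(-2\right) 3 \sqrt{3 + 0}}{1 + \left(-2\right) 3 \sqrt{3 + 0}} = - 11 \frac{-45 - 6 \sqrt{3}}{1 - 6 \sqrt{3}} = - \frac{11 \left(-45 - 6 \sqrt{3}\right)}{1 - 6 \sqrt{3}}$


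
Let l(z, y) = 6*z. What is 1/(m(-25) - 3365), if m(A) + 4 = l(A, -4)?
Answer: -1/3519 ≈ -0.00028417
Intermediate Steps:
m(A) = -4 + 6*A
1/(m(-25) - 3365) = 1/((-4 + 6*(-25)) - 3365) = 1/((-4 - 150) - 3365) = 1/(-154 - 3365) = 1/(-3519) = -1/3519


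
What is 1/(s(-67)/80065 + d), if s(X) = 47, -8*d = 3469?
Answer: -640520/277745109 ≈ -0.0023061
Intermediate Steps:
d = -3469/8 (d = -⅛*3469 = -3469/8 ≈ -433.63)
1/(s(-67)/80065 + d) = 1/(47/80065 - 3469/8) = 1/(-277745109/640520) = -640520/277745109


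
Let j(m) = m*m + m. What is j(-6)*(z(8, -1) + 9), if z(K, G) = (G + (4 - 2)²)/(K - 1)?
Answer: 1980/7 ≈ 282.86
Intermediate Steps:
j(m) = m + m² (j(m) = m² + m = m + m²)
z(K, G) = (4 + G)/(-1 + K) (z(K, G) = (G + 2²)/(-1 + K) = (G + 4)/(-1 + K) = (4 + G)/(-1 + K))
j(-6)*(z(8, -1) + 9) = (-6*(1 - 6))*((4 - 1)/(-1 + 8) + 9) = (-6*(-5))*(3/7 + 9) = 30*((⅐)*3 + 9) = 30*(3/7 + 9) = 30*(66/7) = 1980/7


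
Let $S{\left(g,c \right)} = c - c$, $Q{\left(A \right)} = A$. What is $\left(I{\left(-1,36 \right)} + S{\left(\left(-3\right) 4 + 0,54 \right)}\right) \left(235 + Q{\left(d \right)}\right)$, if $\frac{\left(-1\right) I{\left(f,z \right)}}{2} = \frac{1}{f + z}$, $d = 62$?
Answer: $- \frac{594}{35} \approx -16.971$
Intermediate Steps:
$I{\left(f,z \right)} = - \frac{2}{f + z}$
$S{\left(g,c \right)} = 0$
$\left(I{\left(-1,36 \right)} + S{\left(\left(-3\right) 4 + 0,54 \right)}\right) \left(235 + Q{\left(d \right)}\right) = \left(- \frac{2}{-1 + 36} + 0\right) \left(235 + 62\right) = \left(- \frac{2}{35} + 0\right) 297 = \left(- \frac{2}{35}\right) 297 = - \frac{594}{35}$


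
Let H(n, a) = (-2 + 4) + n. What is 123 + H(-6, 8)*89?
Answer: -233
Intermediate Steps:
H(n, a) = 2 + n
123 + H(-6, 8)*89 = 123 + (2 - 6)*89 = 123 - 4*89 = 123 - 356 = -233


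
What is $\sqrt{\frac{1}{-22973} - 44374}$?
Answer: $\frac{i \sqrt{23418765863619}}{22973} \approx 210.65 i$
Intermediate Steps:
$\sqrt{\frac{1}{-22973} - 44374} = \sqrt{- \frac{1}{22973} - 44374} = \sqrt{- \frac{1019403903}{22973}} = \frac{i \sqrt{23418765863619}}{22973}$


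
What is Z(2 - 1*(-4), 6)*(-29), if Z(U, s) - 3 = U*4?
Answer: -783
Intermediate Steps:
Z(U, s) = 3 + 4*U (Z(U, s) = 3 + U*4 = 3 + 4*U)
Z(2 - 1*(-4), 6)*(-29) = (3 + 4*(2 - 1*(-4)))*(-29) = (3 + 4*(2 + 4))*(-29) = (3 + 4*6)*(-29) = (3 + 24)*(-29) = 27*(-29) = -783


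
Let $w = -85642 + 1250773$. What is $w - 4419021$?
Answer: $-3253890$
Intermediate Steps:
$w = 1165131$
$w - 4419021 = 1165131 - 4419021 = -3253890$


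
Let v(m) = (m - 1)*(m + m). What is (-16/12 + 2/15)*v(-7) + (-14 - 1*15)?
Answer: -817/5 ≈ -163.40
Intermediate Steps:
v(m) = 2*m*(-1 + m) (v(m) = (-1 + m)*(2*m) = 2*m*(-1 + m))
(-16/12 + 2/15)*v(-7) + (-14 - 1*15) = (-16/12 + 2/15)*(2*(-7)*(-1 - 7)) + (-14 - 1*15) = (-16*1/12 + 2*(1/15))*(2*(-7)*(-8)) + (-14 - 15) = (-4/3 + 2/15)*112 - 29 = -6/5*112 - 29 = -672/5 - 29 = -817/5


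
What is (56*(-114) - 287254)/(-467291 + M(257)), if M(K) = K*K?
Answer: 146819/200621 ≈ 0.73182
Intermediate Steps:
M(K) = K²
(56*(-114) - 287254)/(-467291 + M(257)) = (56*(-114) - 287254)/(-467291 + 257²) = (-6384 - 287254)/(-467291 + 66049) = -293638/(-401242) = -293638*(-1/401242) = 146819/200621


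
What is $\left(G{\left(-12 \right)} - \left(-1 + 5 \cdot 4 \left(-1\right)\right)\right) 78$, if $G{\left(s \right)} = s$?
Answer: $702$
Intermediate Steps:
$\left(G{\left(-12 \right)} - \left(-1 + 5 \cdot 4 \left(-1\right)\right)\right) 78 = \left(-12 - \left(-1 + 5 \cdot 4 \left(-1\right)\right)\right) 78 = \left(-12 + \left(\left(-5\right) \left(-4\right) + 1\right)\right) 78 = \left(-12 + \left(20 + 1\right)\right) 78 = \left(-12 + 21\right) 78 = 9 \cdot 78 = 702$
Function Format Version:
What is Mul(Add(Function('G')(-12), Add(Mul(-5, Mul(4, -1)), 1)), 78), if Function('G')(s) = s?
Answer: 702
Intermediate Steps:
Mul(Add(Function('G')(-12), Add(Mul(-5, Mul(4, -1)), 1)), 78) = Mul(Add(-12, Add(Mul(-5, Mul(4, -1)), 1)), 78) = Mul(Add(-12, Add(Mul(-5, -4), 1)), 78) = Mul(Add(-12, Add(20, 1)), 78) = Mul(Add(-12, 21), 78) = Mul(9, 78) = 702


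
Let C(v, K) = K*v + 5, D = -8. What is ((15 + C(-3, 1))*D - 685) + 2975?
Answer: 2154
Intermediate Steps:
C(v, K) = 5 + K*v
((15 + C(-3, 1))*D - 685) + 2975 = ((15 + (5 + 1*(-3)))*(-8) - 685) + 2975 = ((15 + (5 - 3))*(-8) - 685) + 2975 = ((15 + 2)*(-8) - 685) + 2975 = (17*(-8) - 685) + 2975 = (-136 - 685) + 2975 = -821 + 2975 = 2154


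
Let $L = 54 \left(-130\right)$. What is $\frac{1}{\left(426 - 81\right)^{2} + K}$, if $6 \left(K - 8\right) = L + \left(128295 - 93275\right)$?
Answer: $\frac{3}{371099} \approx 8.0841 \cdot 10^{-6}$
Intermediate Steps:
$L = -7020$
$K = \frac{14024}{3}$ ($K = 8 + \frac{-7020 + \left(128295 - 93275\right)}{6} = 8 + \frac{-7020 + 35020}{6} = 8 + \frac{1}{6} \cdot 28000 = 8 + \frac{14000}{3} = \frac{14024}{3} \approx 4674.7$)
$\frac{1}{\left(426 - 81\right)^{2} + K} = \frac{1}{\left(426 - 81\right)^{2} + \frac{14024}{3}} = \frac{1}{345^{2} + \frac{14024}{3}} = \frac{1}{119025 + \frac{14024}{3}} = \frac{1}{\frac{371099}{3}} = \frac{3}{371099}$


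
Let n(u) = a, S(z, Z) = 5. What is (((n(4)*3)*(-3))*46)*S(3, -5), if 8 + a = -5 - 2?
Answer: 31050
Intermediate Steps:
a = -15 (a = -8 + (-5 - 2) = -8 - 7 = -15)
n(u) = -15
(((n(4)*3)*(-3))*46)*S(3, -5) = ((-15*3*(-3))*46)*5 = (-45*(-3)*46)*5 = (135*46)*5 = 6210*5 = 31050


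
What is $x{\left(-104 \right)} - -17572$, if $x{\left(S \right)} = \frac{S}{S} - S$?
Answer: $17677$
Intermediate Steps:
$x{\left(S \right)} = 1 - S$
$x{\left(-104 \right)} - -17572 = \left(1 - -104\right) - -17572 = \left(1 + 104\right) + 17572 = 105 + 17572 = 17677$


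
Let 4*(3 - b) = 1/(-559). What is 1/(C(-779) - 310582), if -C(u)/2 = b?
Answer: -1118/347237385 ≈ -3.2197e-6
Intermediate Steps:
b = 6709/2236 (b = 3 - ¼/(-559) = 3 - ¼*(-1/559) = 3 + 1/2236 = 6709/2236 ≈ 3.0004)
C(u) = -6709/1118 (C(u) = -2*6709/2236 = -6709/1118)
1/(C(-779) - 310582) = 1/(-6709/1118 - 310582) = 1/(-347237385/1118) = -1118/347237385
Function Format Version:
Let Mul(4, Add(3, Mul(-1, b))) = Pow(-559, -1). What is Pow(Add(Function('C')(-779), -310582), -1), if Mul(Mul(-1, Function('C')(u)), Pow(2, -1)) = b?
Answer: Rational(-1118, 347237385) ≈ -3.2197e-6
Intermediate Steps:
b = Rational(6709, 2236) (b = Add(3, Mul(Rational(-1, 4), Pow(-559, -1))) = Add(3, Mul(Rational(-1, 4), Rational(-1, 559))) = Add(3, Rational(1, 2236)) = Rational(6709, 2236) ≈ 3.0004)
Function('C')(u) = Rational(-6709, 1118) (Function('C')(u) = Mul(-2, Rational(6709, 2236)) = Rational(-6709, 1118))
Pow(Add(Function('C')(-779), -310582), -1) = Pow(Add(Rational(-6709, 1118), -310582), -1) = Pow(Rational(-347237385, 1118), -1) = Rational(-1118, 347237385)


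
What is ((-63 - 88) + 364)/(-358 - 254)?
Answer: -71/204 ≈ -0.34804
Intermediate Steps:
((-63 - 88) + 364)/(-358 - 254) = (-151 + 364)/(-612) = 213*(-1/612) = -71/204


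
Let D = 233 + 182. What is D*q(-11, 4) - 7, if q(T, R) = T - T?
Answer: -7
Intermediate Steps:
q(T, R) = 0
D = 415
D*q(-11, 4) - 7 = 415*0 - 7 = 0 - 7 = -7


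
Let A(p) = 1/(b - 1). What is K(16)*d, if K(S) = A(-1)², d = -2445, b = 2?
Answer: -2445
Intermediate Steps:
A(p) = 1 (A(p) = 1/(2 - 1) = 1/1 = 1)
K(S) = 1 (K(S) = 1² = 1)
K(16)*d = 1*(-2445) = -2445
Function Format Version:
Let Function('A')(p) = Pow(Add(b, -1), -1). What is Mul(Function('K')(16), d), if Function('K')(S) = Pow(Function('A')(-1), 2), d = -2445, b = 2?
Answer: -2445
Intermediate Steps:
Function('A')(p) = 1 (Function('A')(p) = Pow(Add(2, -1), -1) = Pow(1, -1) = 1)
Function('K')(S) = 1 (Function('K')(S) = Pow(1, 2) = 1)
Mul(Function('K')(16), d) = Mul(1, -2445) = -2445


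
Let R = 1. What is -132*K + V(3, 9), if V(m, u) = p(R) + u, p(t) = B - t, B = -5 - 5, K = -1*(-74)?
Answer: -9770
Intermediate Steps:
K = 74
B = -10
p(t) = -10 - t
V(m, u) = -11 + u (V(m, u) = (-10 - 1*1) + u = (-10 - 1) + u = -11 + u)
-132*K + V(3, 9) = -132*74 + (-11 + 9) = -9768 - 2 = -9770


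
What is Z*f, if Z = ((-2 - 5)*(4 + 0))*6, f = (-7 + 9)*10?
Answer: -3360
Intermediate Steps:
f = 20 (f = 2*10 = 20)
Z = -168 (Z = -7*4*6 = -28*6 = -168)
Z*f = -168*20 = -3360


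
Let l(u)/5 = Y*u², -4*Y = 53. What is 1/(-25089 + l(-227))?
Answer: -4/13755541 ≈ -2.9079e-7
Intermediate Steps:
Y = -53/4 (Y = -¼*53 = -53/4 ≈ -13.250)
l(u) = -265*u²/4 (l(u) = 5*(-53*u²/4) = -265*u²/4)
1/(-25089 + l(-227)) = 1/(-25089 - 265/4*(-227)²) = 1/(-25089 - 265/4*51529) = 1/(-25089 - 13655185/4) = 1/(-13755541/4) = -4/13755541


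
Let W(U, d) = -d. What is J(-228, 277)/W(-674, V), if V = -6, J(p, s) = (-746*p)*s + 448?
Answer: 23557412/3 ≈ 7.8525e+6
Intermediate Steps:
J(p, s) = 448 - 746*p*s (J(p, s) = -746*p*s + 448 = 448 - 746*p*s)
J(-228, 277)/W(-674, V) = (448 - 746*(-228)*277)/((-1*(-6))) = (448 + 47114376)/6 = 47114824*(1/6) = 23557412/3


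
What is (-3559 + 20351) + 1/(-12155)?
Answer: 204106759/12155 ≈ 16792.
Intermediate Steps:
(-3559 + 20351) + 1/(-12155) = 16792 - 1/12155 = 204106759/12155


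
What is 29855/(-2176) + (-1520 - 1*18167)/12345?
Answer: -411398887/26862720 ≈ -15.315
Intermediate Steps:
29855/(-2176) + (-1520 - 1*18167)/12345 = 29855*(-1/2176) + (-1520 - 18167)*(1/12345) = -29855/2176 - 19687*1/12345 = -29855/2176 - 19687/12345 = -411398887/26862720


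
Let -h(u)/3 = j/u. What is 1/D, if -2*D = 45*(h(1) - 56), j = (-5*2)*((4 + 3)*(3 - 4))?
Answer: 1/5985 ≈ 0.00016708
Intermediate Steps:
j = 70 (j = -70*(-1) = -10*(-7) = 70)
h(u) = -210/u
D = 5985 (D = -45*(-210/1 - 56)/2 = -45*(-210*1 - 56)/2 = -45*(-210 - 56)/2 = -45*(-266)/2 = -1/2*(-11970) = 5985)
1/D = 1/5985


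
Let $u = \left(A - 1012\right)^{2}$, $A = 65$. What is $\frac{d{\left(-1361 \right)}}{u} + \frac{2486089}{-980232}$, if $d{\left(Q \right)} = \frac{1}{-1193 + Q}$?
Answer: $- \frac{2847131506721393}{1122586283361576} \approx -2.5362$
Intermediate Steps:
$u = 896809$ ($u = \left(65 - 1012\right)^{2} = \left(-947\right)^{2} = 896809$)
$\frac{d{\left(-1361 \right)}}{u} + \frac{2486089}{-980232} = \frac{1}{\left(-1193 - 1361\right) 896809} + \frac{2486089}{-980232} = \frac{1}{-2554} \cdot \frac{1}{896809} + 2486089 \left(- \frac{1}{980232}\right) = \left(- \frac{1}{2554}\right) \frac{1}{896809} - \frac{2486089}{980232} = - \frac{1}{2290450186} - \frac{2486089}{980232} = - \frac{2847131506721393}{1122586283361576}$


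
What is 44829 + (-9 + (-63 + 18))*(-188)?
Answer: 54981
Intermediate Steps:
44829 + (-9 + (-63 + 18))*(-188) = 44829 + (-9 - 45)*(-188) = 44829 - 54*(-188) = 44829 + 10152 = 54981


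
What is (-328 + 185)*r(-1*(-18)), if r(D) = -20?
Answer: 2860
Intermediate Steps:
(-328 + 185)*r(-1*(-18)) = (-328 + 185)*(-20) = -143*(-20) = 2860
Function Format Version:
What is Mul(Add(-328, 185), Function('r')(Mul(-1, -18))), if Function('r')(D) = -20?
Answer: 2860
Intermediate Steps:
Mul(Add(-328, 185), Function('r')(Mul(-1, -18))) = Mul(Add(-328, 185), -20) = Mul(-143, -20) = 2860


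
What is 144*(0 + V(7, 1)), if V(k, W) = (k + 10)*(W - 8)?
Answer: -17136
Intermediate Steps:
V(k, W) = (-8 + W)*(10 + k) (V(k, W) = (10 + k)*(-8 + W) = (-8 + W)*(10 + k))
144*(0 + V(7, 1)) = 144*(0 + (-80 - 8*7 + 10*1 + 1*7)) = 144*(0 + (-80 - 56 + 10 + 7)) = 144*(0 - 119) = 144*(-119) = -17136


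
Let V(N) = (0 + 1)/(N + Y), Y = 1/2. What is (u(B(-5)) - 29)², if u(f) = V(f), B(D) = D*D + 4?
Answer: 2920681/3481 ≈ 839.04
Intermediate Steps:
Y = ½ ≈ 0.50000
V(N) = 1/(½ + N) (V(N) = (0 + 1)/(N + ½) = 1/(½ + N))
B(D) = 4 + D² (B(D) = D² + 4 = 4 + D²)
u(f) = 2/(1 + 2*f)
(u(B(-5)) - 29)² = (2/(1 + 2*(4 + (-5)²)) - 29)² = (2/(1 + 2*(4 + 25)) - 29)² = (2/(1 + 2*29) - 29)² = (2/(1 + 58) - 29)² = (2/59 - 29)² = (-1709/59)² = 2920681/3481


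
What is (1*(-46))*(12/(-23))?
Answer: 24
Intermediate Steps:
(1*(-46))*(12/(-23)) = -552*(-1)/23 = -46*(-12/23) = 24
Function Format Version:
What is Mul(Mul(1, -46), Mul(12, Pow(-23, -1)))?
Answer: 24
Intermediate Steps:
Mul(Mul(1, -46), Mul(12, Pow(-23, -1))) = Mul(-46, Mul(12, Rational(-1, 23))) = Mul(-46, Rational(-12, 23)) = 24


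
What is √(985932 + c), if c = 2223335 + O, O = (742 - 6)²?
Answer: √3750963 ≈ 1936.7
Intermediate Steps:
O = 541696 (O = 736² = 541696)
c = 2765031 (c = 2223335 + 541696 = 2765031)
√(985932 + c) = √(985932 + 2765031) = √3750963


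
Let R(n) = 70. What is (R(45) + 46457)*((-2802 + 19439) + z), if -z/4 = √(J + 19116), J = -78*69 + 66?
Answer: 774069699 - 1861080*√138 ≈ 7.5221e+8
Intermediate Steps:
J = -5316 (J = -5382 + 66 = -5316)
z = -40*√138 (z = -4*√(-5316 + 19116) = -40*√138 ≈ -469.89)
(R(45) + 46457)*((-2802 + 19439) + z) = (70 + 46457)*((-2802 + 19439) - 40*√138) = 46527*(16637 - 40*√138) = 774069699 - 1861080*√138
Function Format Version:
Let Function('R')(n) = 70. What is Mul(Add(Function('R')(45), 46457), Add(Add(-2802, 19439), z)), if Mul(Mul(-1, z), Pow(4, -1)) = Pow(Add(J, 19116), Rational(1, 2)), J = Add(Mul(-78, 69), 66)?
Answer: Add(774069699, Mul(-1861080, Pow(138, Rational(1, 2)))) ≈ 7.5221e+8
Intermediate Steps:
J = -5316 (J = Add(-5382, 66) = -5316)
z = Mul(-40, Pow(138, Rational(1, 2))) (z = Mul(-4, Pow(Add(-5316, 19116), Rational(1, 2))) = Mul(-4, Pow(13800, Rational(1, 2))) = Mul(-4, Mul(10, Pow(138, Rational(1, 2)))) = Mul(-40, Pow(138, Rational(1, 2))) ≈ -469.89)
Mul(Add(Function('R')(45), 46457), Add(Add(-2802, 19439), z)) = Mul(Add(70, 46457), Add(Add(-2802, 19439), Mul(-40, Pow(138, Rational(1, 2))))) = Mul(46527, Add(16637, Mul(-40, Pow(138, Rational(1, 2))))) = Add(774069699, Mul(-1861080, Pow(138, Rational(1, 2))))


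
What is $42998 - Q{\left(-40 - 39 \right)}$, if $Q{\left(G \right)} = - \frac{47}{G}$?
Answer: $\frac{3396795}{79} \approx 42997.0$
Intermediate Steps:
$42998 - Q{\left(-40 - 39 \right)} = 42998 - - \frac{47}{-40 - 39} = 42998 - - \frac{47}{-79} = 42998 - \left(-47\right) \left(- \frac{1}{79}\right) = 42998 - \frac{47}{79} = \frac{3396795}{79}$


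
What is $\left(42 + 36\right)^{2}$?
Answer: $6084$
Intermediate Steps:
$\left(42 + 36\right)^{2} = 78^{2} = 6084$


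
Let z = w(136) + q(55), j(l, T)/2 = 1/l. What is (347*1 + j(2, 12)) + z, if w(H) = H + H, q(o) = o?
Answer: 675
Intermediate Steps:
j(l, T) = 2/l
w(H) = 2*H
z = 327 (z = 2*136 + 55 = 272 + 55 = 327)
(347*1 + j(2, 12)) + z = (347*1 + 2/2) + 327 = (347 + 2*(1/2)) + 327 = (347 + 1) + 327 = 348 + 327 = 675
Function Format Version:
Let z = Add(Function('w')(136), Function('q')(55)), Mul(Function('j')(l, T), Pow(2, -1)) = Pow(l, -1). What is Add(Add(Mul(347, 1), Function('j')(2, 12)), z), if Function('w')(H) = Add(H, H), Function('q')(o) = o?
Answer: 675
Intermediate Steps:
Function('j')(l, T) = Mul(2, Pow(l, -1))
Function('w')(H) = Mul(2, H)
z = 327 (z = Add(Mul(2, 136), 55) = Add(272, 55) = 327)
Add(Add(Mul(347, 1), Function('j')(2, 12)), z) = Add(Add(Mul(347, 1), Mul(2, Pow(2, -1))), 327) = Add(Add(347, Mul(2, Rational(1, 2))), 327) = Add(Add(347, 1), 327) = Add(348, 327) = 675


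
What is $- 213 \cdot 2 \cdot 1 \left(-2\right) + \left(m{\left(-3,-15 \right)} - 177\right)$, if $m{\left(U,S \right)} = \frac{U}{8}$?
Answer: $\frac{5397}{8} \approx 674.63$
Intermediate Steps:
$m{\left(U,S \right)} = \frac{U}{8}$ ($m{\left(U,S \right)} = U \frac{1}{8} = \frac{U}{8}$)
$- 213 \cdot 2 \cdot 1 \left(-2\right) + \left(m{\left(-3,-15 \right)} - 177\right) = - 213 \cdot 2 \cdot 1 \left(-2\right) + \left(\frac{1}{8} \left(-3\right) - 177\right) = - 213 \cdot 2 \left(-2\right) - \frac{1419}{8} = \left(-213\right) \left(-4\right) - \frac{1419}{8} = 852 - \frac{1419}{8} = \frac{5397}{8}$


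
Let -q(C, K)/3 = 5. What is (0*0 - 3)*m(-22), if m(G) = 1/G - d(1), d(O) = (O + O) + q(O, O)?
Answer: -855/22 ≈ -38.864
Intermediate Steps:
q(C, K) = -15 (q(C, K) = -3*5 = -15)
d(O) = -15 + 2*O (d(O) = (O + O) - 15 = 2*O - 15 = -15 + 2*O)
m(G) = 13 + 1/G (m(G) = 1/G - (-15 + 2*1) = 1/G - (-15 + 2) = 1/G - 1*(-13) = 1/G + 13 = 13 + 1/G)
(0*0 - 3)*m(-22) = (0*0 - 3)*(13 + 1/(-22)) = (0 - 3)*(13 - 1/22) = -3*285/22 = -855/22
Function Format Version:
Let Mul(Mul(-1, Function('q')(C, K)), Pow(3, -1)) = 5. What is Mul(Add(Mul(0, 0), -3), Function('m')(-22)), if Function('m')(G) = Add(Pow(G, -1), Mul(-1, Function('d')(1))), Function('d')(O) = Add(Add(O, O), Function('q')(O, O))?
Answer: Rational(-855, 22) ≈ -38.864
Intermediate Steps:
Function('q')(C, K) = -15 (Function('q')(C, K) = Mul(-3, 5) = -15)
Function('d')(O) = Add(-15, Mul(2, O)) (Function('d')(O) = Add(Add(O, O), -15) = Add(Mul(2, O), -15) = Add(-15, Mul(2, O)))
Function('m')(G) = Add(13, Pow(G, -1)) (Function('m')(G) = Add(Pow(G, -1), Mul(-1, Add(-15, Mul(2, 1)))) = Add(Pow(G, -1), Mul(-1, Add(-15, 2))) = Add(Pow(G, -1), Mul(-1, -13)) = Add(Pow(G, -1), 13) = Add(13, Pow(G, -1)))
Mul(Add(Mul(0, 0), -3), Function('m')(-22)) = Mul(Add(Mul(0, 0), -3), Add(13, Pow(-22, -1))) = Mul(Add(0, -3), Add(13, Rational(-1, 22))) = Mul(-3, Rational(285, 22)) = Rational(-855, 22)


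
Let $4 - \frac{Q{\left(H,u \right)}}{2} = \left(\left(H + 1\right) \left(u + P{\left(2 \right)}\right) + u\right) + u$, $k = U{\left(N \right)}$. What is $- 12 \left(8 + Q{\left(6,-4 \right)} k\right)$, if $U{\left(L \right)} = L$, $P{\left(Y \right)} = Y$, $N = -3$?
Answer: $1776$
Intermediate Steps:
$k = -3$
$Q{\left(H,u \right)} = 8 - 4 u - 2 \left(1 + H\right) \left(2 + u\right)$ ($Q{\left(H,u \right)} = 8 - 2 \left(\left(\left(H + 1\right) \left(u + 2\right) + u\right) + u\right) = 8 - 2 \left(\left(\left(1 + H\right) \left(2 + u\right) + u\right) + u\right) = 8 - 2 \left(\left(u + \left(1 + H\right) \left(2 + u\right)\right) + u\right) = 8 - 2 \left(2 u + \left(1 + H\right) \left(2 + u\right)\right) = 8 - \left(4 u + 2 \left(1 + H\right) \left(2 + u\right)\right) = 8 - 4 u - 2 \left(1 + H\right) \left(2 + u\right)$)
$- 12 \left(8 + Q{\left(6,-4 \right)} k\right) = - 12 \left(8 + \left(4 - -24 - 24 - 12 \left(-4\right)\right) \left(-3\right)\right) = - 12 \left(8 + \left(4 + 24 - 24 + 48\right) \left(-3\right)\right) = - 12 \left(8 + 52 \left(-3\right)\right) = - 12 \left(8 - 156\right) = \left(-12\right) \left(-148\right) = 1776$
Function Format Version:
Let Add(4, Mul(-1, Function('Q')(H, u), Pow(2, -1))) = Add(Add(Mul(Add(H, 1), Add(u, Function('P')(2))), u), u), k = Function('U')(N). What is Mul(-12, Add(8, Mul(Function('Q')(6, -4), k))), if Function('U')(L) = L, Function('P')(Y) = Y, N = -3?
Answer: 1776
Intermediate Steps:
k = -3
Function('Q')(H, u) = Add(8, Mul(-4, u), Mul(-2, Add(1, H), Add(2, u))) (Function('Q')(H, u) = Add(8, Mul(-2, Add(Add(Mul(Add(H, 1), Add(u, 2)), u), u))) = Add(8, Mul(-2, Add(Add(Mul(Add(1, H), Add(2, u)), u), u))) = Add(8, Mul(-2, Add(Add(u, Mul(Add(1, H), Add(2, u))), u))) = Add(8, Mul(-2, Add(Mul(2, u), Mul(Add(1, H), Add(2, u))))) = Add(8, Add(Mul(-4, u), Mul(-2, Add(1, H), Add(2, u)))) = Add(8, Mul(-4, u), Mul(-2, Add(1, H), Add(2, u))))
Mul(-12, Add(8, Mul(Function('Q')(6, -4), k))) = Mul(-12, Add(8, Mul(Add(4, Mul(-6, -4), Mul(-4, 6), Mul(-2, 6, -4)), -3))) = Mul(-12, Add(8, Mul(Add(4, 24, -24, 48), -3))) = Mul(-12, Add(8, Mul(52, -3))) = Mul(-12, Add(8, -156)) = Mul(-12, -148) = 1776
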